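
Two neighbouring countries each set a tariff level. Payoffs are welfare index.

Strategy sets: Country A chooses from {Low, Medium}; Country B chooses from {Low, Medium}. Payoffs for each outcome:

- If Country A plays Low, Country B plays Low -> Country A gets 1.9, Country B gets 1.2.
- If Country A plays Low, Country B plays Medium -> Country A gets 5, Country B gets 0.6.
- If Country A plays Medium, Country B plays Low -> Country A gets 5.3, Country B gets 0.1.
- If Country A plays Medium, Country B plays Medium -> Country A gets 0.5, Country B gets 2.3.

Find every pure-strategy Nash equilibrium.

Mark each player's best response to every combination of opponents' strategies; a profile where every player is best-responding is a pure Nash equilibrium.
Country A against Low: payoffs 1.9, 5.3 → best response Medium.
Country A against Medium: payoffs 5, 0.5 → best response Low.
Country B against Low: payoffs 1.2, 0.6 → best response Low.
Country B against Medium: payoffs 0.1, 2.3 → best response Medium.
No profile is a mutual best response for all players.

There is no pure-strategy Nash equilibrium.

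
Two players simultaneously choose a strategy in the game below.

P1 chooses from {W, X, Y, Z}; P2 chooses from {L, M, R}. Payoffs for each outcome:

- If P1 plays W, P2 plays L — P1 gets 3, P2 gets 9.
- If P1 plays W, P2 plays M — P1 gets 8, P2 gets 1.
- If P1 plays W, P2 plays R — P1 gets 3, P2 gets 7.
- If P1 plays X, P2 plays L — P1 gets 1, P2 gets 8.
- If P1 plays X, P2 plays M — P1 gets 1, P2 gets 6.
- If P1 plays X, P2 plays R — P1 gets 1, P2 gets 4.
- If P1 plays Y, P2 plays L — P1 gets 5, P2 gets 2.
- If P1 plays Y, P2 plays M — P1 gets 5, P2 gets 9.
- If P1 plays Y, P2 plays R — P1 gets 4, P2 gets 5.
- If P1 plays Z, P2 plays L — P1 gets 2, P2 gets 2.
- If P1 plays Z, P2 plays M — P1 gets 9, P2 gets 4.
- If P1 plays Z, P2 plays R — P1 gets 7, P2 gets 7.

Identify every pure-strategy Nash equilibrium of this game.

(Z, R)

P1 against L: payoffs 3, 1, 5, 2 → best response Y.
P1 against M: payoffs 8, 1, 5, 9 → best response Z.
P1 against R: payoffs 3, 1, 4, 7 → best response Z.
P2 against W: payoffs 9, 1, 7 → best response L.
P2 against X: payoffs 8, 6, 4 → best response L.
P2 against Y: payoffs 2, 9, 5 → best response M.
P2 against Z: payoffs 2, 4, 7 → best response R.
Mutual best responses: (Z, R).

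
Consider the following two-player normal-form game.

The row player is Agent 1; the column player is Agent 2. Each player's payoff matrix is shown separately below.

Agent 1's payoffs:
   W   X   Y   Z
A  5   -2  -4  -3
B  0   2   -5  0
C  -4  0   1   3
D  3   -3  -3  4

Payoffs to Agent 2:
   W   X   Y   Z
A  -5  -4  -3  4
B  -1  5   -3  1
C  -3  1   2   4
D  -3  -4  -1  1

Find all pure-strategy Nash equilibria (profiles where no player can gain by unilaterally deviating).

(B, X) and (D, Z)

(A, W): Agent 2 can switch to X (-5 → -4). Not NE.
(A, X): Agent 1 can switch to B (-2 → 2). Not NE.
(A, Y): Agent 1 can switch to C (-4 → 1). Not NE.
(A, Z): Agent 1 can switch to B (-3 → 0). Not NE.
(B, W): Agent 1 can switch to A (0 → 5). Not NE.
(B, X): Agent 1 gets 2, best alternative 0; Agent 2 gets 5, best alternative 1. No profitable deviation — NE.
(B, Y): Agent 1 can switch to A (-5 → -4). Not NE.
(B, Z): Agent 1 can switch to C (0 → 3). Not NE.
(C, W): Agent 1 can switch to A (-4 → 5). Not NE.
(D, Z): Agent 1 gets 4, best alternative 3; Agent 2 gets 1, best alternative -1. No profitable deviation — NE.
(The remaining 6 profiles each have a profitable deviation by the same check.)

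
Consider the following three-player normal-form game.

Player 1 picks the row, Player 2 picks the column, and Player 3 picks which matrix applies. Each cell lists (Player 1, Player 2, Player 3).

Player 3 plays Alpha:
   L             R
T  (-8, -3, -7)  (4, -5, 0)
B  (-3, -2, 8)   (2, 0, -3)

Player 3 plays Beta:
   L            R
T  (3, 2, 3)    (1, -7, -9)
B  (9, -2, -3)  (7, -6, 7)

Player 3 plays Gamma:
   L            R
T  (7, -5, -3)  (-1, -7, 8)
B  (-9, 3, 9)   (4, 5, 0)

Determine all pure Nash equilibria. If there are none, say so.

There is no pure-strategy Nash equilibrium.

For each strategy profile, look for a profitable unilateral deviation.
(T, L, Alpha): Player 1 can switch to B (-8 → -3). Not NE.
(T, L, Beta): Player 1 can switch to B (3 → 9). Not NE.
(T, L, Gamma): Player 3 can switch to Beta (-3 → 3). Not NE.
(T, R, Alpha): Player 2 can switch to L (-5 → -3). Not NE.
(T, R, Beta): Player 1 can switch to B (1 → 7). Not NE.
(T, R, Gamma): Player 1 can switch to B (-1 → 4). Not NE.
(The remaining 6 profiles each have a profitable deviation by the same check.)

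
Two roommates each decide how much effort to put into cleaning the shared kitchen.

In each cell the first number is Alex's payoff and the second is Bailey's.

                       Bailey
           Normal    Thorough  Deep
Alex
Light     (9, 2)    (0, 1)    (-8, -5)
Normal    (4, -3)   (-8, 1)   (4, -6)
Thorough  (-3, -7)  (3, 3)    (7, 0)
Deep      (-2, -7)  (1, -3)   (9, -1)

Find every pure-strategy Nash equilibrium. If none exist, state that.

Mark each player's best response to every combination of opponents' strategies; a profile where every player is best-responding is a pure Nash equilibrium.
Alex against Normal: payoffs 9, 4, -3, -2 → best response Light.
Alex against Thorough: payoffs 0, -8, 3, 1 → best response Thorough.
Alex against Deep: payoffs -8, 4, 7, 9 → best response Deep.
Bailey against Light: payoffs 2, 1, -5 → best response Normal.
Bailey against Normal: payoffs -3, 1, -6 → best response Thorough.
Bailey against Thorough: payoffs -7, 3, 0 → best response Thorough.
Bailey against Deep: payoffs -7, -3, -1 → best response Deep.
Mutual best responses: (Light, Normal); (Thorough, Thorough); (Deep, Deep).

The pure Nash equilibria are (Light, Normal); (Thorough, Thorough); (Deep, Deep).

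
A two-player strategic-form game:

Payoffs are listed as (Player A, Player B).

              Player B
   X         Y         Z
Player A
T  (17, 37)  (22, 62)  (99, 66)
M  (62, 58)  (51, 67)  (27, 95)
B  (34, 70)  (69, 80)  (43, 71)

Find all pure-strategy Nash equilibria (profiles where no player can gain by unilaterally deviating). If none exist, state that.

The pure Nash equilibria are (T, Z) and (B, Y).

For each player, find the best response to each opponent profile; mutual best responses are the pure NE.
Player A against X: payoffs 17, 62, 34 → best response M.
Player A against Y: payoffs 22, 51, 69 → best response B.
Player A against Z: payoffs 99, 27, 43 → best response T.
Player B against T: payoffs 37, 62, 66 → best response Z.
Player B against M: payoffs 58, 67, 95 → best response Z.
Player B against B: payoffs 70, 80, 71 → best response Y.
Mutual best responses: (T, Z); (B, Y).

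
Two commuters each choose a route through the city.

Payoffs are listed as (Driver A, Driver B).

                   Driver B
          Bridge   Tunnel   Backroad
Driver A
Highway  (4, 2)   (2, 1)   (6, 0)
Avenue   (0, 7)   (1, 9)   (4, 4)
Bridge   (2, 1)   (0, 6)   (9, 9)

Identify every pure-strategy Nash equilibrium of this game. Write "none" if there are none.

(Highway, Bridge); (Bridge, Backroad)

Driver A against Bridge: payoffs 4, 0, 2 → best response Highway.
Driver A against Tunnel: payoffs 2, 1, 0 → best response Highway.
Driver A against Backroad: payoffs 6, 4, 9 → best response Bridge.
Driver B against Highway: payoffs 2, 1, 0 → best response Bridge.
Driver B against Avenue: payoffs 7, 9, 4 → best response Tunnel.
Driver B against Bridge: payoffs 1, 6, 9 → best response Backroad.
Mutual best responses: (Highway, Bridge); (Bridge, Backroad).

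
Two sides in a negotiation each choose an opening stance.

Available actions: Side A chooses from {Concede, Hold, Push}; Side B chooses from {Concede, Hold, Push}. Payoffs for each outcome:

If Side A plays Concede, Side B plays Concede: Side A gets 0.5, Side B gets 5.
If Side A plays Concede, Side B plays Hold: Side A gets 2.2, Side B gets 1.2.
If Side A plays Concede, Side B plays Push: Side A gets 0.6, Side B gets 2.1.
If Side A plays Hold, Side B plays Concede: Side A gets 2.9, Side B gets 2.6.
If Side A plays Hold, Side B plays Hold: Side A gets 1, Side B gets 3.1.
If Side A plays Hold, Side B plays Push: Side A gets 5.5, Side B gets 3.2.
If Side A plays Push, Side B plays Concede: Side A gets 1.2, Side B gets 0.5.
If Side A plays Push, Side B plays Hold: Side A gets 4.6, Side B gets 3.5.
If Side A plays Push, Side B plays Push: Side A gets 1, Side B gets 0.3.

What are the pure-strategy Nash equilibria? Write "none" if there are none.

(Concede, Concede): Side A can switch to Hold (0.5 → 2.9). Not NE.
(Concede, Hold): Side A can switch to Push (2.2 → 4.6). Not NE.
(Concede, Push): Side A can switch to Hold (0.6 → 5.5). Not NE.
(Hold, Concede): Side B can switch to Hold (2.6 → 3.1). Not NE.
(Hold, Hold): Side A can switch to Concede (1 → 2.2). Not NE.
(Hold, Push): Side A gets 5.5, best alternative 1; Side B gets 3.2, best alternative 3.1. No profitable deviation — NE.
(Push, Concede): Side A can switch to Hold (1.2 → 2.9). Not NE.
(Push, Hold): Side A gets 4.6, best alternative 2.2; Side B gets 3.5, best alternative 0.5. No profitable deviation — NE.
(Push, Push): Side A can switch to Hold (1 → 5.5). Not NE.

Pure-strategy Nash equilibria: (Hold, Push), (Push, Hold)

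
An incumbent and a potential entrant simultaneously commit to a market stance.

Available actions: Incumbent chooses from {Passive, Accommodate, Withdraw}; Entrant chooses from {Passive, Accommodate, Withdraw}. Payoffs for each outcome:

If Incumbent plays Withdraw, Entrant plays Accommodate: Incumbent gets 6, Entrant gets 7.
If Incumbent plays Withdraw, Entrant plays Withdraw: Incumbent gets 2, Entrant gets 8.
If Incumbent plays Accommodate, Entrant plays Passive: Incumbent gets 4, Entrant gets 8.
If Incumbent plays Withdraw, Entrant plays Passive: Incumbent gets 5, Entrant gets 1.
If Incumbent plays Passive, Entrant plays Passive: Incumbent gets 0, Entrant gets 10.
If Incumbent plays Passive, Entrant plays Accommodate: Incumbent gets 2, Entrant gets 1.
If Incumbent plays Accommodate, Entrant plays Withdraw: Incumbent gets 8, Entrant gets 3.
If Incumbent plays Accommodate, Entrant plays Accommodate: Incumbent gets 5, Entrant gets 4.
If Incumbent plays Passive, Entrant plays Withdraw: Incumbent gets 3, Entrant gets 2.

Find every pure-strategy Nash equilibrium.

Incumbent against Passive: payoffs 0, 4, 5 → best response Withdraw.
Incumbent against Accommodate: payoffs 2, 5, 6 → best response Withdraw.
Incumbent against Withdraw: payoffs 3, 8, 2 → best response Accommodate.
Entrant against Passive: payoffs 10, 1, 2 → best response Passive.
Entrant against Accommodate: payoffs 8, 4, 3 → best response Passive.
Entrant against Withdraw: payoffs 1, 7, 8 → best response Withdraw.
No profile is a mutual best response for all players.

No pure-strategy Nash equilibrium.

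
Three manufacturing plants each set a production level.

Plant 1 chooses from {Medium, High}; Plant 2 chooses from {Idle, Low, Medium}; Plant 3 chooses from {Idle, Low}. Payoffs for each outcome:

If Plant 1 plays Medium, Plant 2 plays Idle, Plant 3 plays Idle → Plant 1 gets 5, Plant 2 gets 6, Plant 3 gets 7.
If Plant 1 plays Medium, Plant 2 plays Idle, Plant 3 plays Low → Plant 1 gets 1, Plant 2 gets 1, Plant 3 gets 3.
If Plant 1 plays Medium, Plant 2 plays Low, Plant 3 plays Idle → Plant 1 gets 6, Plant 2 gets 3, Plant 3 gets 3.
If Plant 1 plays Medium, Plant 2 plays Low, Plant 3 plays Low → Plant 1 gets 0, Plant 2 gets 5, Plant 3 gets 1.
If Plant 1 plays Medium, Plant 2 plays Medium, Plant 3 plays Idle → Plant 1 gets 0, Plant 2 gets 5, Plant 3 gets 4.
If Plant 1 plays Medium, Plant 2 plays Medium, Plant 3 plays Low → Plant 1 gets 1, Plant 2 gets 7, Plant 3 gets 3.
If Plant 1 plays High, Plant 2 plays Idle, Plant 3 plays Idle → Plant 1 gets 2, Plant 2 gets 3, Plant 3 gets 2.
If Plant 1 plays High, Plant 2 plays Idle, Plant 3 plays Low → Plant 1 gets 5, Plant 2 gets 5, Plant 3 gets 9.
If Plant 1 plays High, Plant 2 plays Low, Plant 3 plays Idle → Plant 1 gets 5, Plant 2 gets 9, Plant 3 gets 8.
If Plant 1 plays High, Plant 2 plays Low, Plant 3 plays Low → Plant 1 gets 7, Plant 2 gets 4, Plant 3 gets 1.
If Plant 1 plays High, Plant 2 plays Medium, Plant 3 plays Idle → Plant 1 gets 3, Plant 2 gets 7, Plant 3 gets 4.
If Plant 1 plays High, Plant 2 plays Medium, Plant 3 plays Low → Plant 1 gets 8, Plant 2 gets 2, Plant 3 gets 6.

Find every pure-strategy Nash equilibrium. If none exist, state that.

The pure Nash equilibria are (Medium, Idle, Idle); (High, Idle, Low).

(Medium, Idle, Idle): Plant 1 gets 5, best alternative 2; Plant 2 gets 6, best alternative 5; Plant 3 gets 7, best alternative 3. No profitable deviation — NE.
(Medium, Idle, Low): Plant 1 can switch to High (1 → 5). Not NE.
(Medium, Low, Idle): Plant 2 can switch to Idle (3 → 6). Not NE.
(Medium, Low, Low): Plant 1 can switch to High (0 → 7). Not NE.
(Medium, Medium, Idle): Plant 1 can switch to High (0 → 3). Not NE.
(Medium, Medium, Low): Plant 1 can switch to High (1 → 8). Not NE.
(High, Idle, Idle): Plant 1 can switch to Medium (2 → 5). Not NE.
(High, Idle, Low): Plant 1 gets 5, best alternative 1; Plant 2 gets 5, best alternative 4; Plant 3 gets 9, best alternative 2. No profitable deviation — NE.
(High, Low, Idle): Plant 1 can switch to Medium (5 → 6). Not NE.
(High, Low, Low): Plant 2 can switch to Idle (4 → 5). Not NE.
(High, Medium, Idle): Plant 2 can switch to Low (7 → 9). Not NE.
(High, Medium, Low): Plant 2 can switch to Idle (2 → 5). Not NE.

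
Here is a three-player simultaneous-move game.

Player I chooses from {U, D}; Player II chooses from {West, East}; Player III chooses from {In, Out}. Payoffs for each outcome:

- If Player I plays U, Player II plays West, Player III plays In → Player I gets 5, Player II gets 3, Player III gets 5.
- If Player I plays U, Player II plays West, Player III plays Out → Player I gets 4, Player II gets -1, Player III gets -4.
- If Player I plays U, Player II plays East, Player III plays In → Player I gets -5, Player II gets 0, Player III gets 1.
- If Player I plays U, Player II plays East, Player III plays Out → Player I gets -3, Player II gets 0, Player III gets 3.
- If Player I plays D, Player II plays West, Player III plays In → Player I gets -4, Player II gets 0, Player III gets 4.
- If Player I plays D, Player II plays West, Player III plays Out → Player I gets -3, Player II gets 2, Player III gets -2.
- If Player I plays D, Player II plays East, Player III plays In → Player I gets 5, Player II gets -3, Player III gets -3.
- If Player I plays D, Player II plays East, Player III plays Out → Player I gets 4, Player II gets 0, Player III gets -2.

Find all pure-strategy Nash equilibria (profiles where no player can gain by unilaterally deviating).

The unique pure-strategy Nash equilibrium is (U, West, In).

Player I against (West, In): payoffs 5, -4 → best response U.
Player I against (West, Out): payoffs 4, -3 → best response U.
Player I against (East, In): payoffs -5, 5 → best response D.
Player I against (East, Out): payoffs -3, 4 → best response D.
Player II against (U, In): payoffs 3, 0 → best response West.
Player II against (U, Out): payoffs -1, 0 → best response East.
Player II against (D, In): payoffs 0, -3 → best response West.
Player II against (D, Out): payoffs 2, 0 → best response West.
Player III against (U, West): payoffs 5, -4 → best response In.
Player III against (U, East): payoffs 1, 3 → best response Out.
Player III against (D, West): payoffs 4, -2 → best response In.
Player III against (D, East): payoffs -3, -2 → best response Out.
Mutual best responses: (U, West, In).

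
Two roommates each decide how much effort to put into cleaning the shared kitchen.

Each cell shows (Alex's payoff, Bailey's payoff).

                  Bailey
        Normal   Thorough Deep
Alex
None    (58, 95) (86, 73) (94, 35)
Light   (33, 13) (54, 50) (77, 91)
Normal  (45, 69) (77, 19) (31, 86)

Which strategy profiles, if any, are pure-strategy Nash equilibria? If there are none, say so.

For each player, find the best response to each opponent profile; mutual best responses are the pure NE.
Alex against Normal: payoffs 58, 33, 45 → best response None.
Alex against Thorough: payoffs 86, 54, 77 → best response None.
Alex against Deep: payoffs 94, 77, 31 → best response None.
Bailey against None: payoffs 95, 73, 35 → best response Normal.
Bailey against Light: payoffs 13, 50, 91 → best response Deep.
Bailey against Normal: payoffs 69, 19, 86 → best response Deep.
Mutual best responses: (None, Normal).

Pure NE: (None, Normal)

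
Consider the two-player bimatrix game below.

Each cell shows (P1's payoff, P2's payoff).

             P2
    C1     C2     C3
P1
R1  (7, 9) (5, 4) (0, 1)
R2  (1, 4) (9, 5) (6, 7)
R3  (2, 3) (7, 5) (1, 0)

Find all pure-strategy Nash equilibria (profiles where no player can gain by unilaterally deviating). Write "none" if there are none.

Pure-strategy Nash equilibria: (R1, C1), (R2, C3)

For each player, find the best response to each opponent profile; mutual best responses are the pure NE.
P1 against C1: payoffs 7, 1, 2 → best response R1.
P1 against C2: payoffs 5, 9, 7 → best response R2.
P1 against C3: payoffs 0, 6, 1 → best response R2.
P2 against R1: payoffs 9, 4, 1 → best response C1.
P2 against R2: payoffs 4, 5, 7 → best response C3.
P2 against R3: payoffs 3, 5, 0 → best response C2.
Mutual best responses: (R1, C1); (R2, C3).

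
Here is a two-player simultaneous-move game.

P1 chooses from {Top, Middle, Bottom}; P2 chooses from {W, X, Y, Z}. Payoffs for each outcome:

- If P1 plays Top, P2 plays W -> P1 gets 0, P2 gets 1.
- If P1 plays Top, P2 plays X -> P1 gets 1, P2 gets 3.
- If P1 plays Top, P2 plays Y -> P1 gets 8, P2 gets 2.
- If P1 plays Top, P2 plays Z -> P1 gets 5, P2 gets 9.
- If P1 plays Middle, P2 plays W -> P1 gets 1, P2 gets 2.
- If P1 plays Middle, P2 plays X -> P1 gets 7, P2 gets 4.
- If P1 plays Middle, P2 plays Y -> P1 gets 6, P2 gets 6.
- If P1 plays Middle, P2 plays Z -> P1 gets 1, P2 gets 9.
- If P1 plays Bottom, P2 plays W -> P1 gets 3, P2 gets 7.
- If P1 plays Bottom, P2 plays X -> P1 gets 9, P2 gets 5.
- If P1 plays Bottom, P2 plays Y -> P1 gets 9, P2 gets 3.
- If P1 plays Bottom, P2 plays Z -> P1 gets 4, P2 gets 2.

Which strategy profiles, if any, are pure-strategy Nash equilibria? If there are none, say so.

The pure Nash equilibria are (Top, Z) and (Bottom, W).

(Top, W): P1 can switch to Middle (0 → 1). Not NE.
(Top, X): P1 can switch to Middle (1 → 7). Not NE.
(Top, Y): P1 can switch to Bottom (8 → 9). Not NE.
(Top, Z): P1 gets 5, best alternative 4; P2 gets 9, best alternative 3. No profitable deviation — NE.
(Middle, W): P1 can switch to Bottom (1 → 3). Not NE.
(Middle, X): P1 can switch to Bottom (7 → 9). Not NE.
(Middle, Y): P1 can switch to Top (6 → 8). Not NE.
(Middle, Z): P1 can switch to Top (1 → 5). Not NE.
(Bottom, W): P1 gets 3, best alternative 1; P2 gets 7, best alternative 5. No profitable deviation — NE.
(Bottom, X): P2 can switch to W (5 → 7). Not NE.
(Bottom, Y): P2 can switch to W (3 → 7). Not NE.
(Bottom, Z): P1 can switch to Top (4 → 5). Not NE.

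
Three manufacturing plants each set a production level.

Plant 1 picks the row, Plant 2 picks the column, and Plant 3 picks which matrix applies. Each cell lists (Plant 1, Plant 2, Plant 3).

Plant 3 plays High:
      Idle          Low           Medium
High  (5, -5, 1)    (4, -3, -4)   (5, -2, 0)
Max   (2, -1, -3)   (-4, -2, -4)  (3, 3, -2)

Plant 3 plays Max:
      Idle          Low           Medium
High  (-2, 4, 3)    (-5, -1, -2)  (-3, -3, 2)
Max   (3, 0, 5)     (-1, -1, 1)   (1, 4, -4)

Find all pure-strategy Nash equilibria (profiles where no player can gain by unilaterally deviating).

For each player, find the best response to each opponent profile; mutual best responses are the pure NE.
Plant 1 against (Idle, High): payoffs 5, 2 → best response High.
Plant 1 against (Idle, Max): payoffs -2, 3 → best response Max.
Plant 1 against (Low, High): payoffs 4, -4 → best response High.
Plant 1 against (Low, Max): payoffs -5, -1 → best response Max.
Plant 1 against (Medium, High): payoffs 5, 3 → best response High.
Plant 1 against (Medium, Max): payoffs -3, 1 → best response Max.
Plant 2 against (High, High): payoffs -5, -3, -2 → best response Medium.
Plant 2 against (High, Max): payoffs 4, -1, -3 → best response Idle.
Plant 2 against (Max, High): payoffs -1, -2, 3 → best response Medium.
Plant 2 against (Max, Max): payoffs 0, -1, 4 → best response Medium.
Plant 3 against (High, Idle): payoffs 1, 3 → best response Max.
Plant 3 against (High, Low): payoffs -4, -2 → best response Max.
Plant 3 against (High, Medium): payoffs 0, 2 → best response Max.
Plant 3 against (Max, Idle): payoffs -3, 5 → best response Max.
Plant 3 against (Max, Low): payoffs -4, 1 → best response Max.
Plant 3 against (Max, Medium): payoffs -2, -4 → best response High.
No profile is a mutual best response for all players.

There is no pure-strategy Nash equilibrium.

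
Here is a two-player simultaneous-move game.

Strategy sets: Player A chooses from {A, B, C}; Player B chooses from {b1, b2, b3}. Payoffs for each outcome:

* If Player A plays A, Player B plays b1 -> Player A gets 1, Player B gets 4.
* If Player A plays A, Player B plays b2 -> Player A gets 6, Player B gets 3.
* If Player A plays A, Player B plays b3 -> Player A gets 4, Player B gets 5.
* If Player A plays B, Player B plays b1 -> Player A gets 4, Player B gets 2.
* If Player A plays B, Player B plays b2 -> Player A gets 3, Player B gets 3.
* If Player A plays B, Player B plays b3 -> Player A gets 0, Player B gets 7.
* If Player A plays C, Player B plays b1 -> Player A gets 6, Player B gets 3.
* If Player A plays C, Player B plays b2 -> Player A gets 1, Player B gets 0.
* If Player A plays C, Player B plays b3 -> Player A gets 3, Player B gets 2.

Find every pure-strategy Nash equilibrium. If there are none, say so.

(A, b3) and (C, b1)

Mark each player's best response to every combination of opponents' strategies; a profile where every player is best-responding is a pure Nash equilibrium.
Player A against b1: payoffs 1, 4, 6 → best response C.
Player A against b2: payoffs 6, 3, 1 → best response A.
Player A against b3: payoffs 4, 0, 3 → best response A.
Player B against A: payoffs 4, 3, 5 → best response b3.
Player B against B: payoffs 2, 3, 7 → best response b3.
Player B against C: payoffs 3, 0, 2 → best response b1.
Mutual best responses: (A, b3); (C, b1).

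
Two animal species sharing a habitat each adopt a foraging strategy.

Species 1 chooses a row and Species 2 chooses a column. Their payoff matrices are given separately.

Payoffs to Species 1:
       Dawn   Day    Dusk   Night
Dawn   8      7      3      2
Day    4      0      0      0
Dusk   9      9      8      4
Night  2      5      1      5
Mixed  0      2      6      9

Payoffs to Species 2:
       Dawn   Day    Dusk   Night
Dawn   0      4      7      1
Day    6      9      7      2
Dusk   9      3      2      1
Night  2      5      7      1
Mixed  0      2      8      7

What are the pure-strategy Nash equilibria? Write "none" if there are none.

Species 1 against Dawn: payoffs 8, 4, 9, 2, 0 → best response Dusk.
Species 1 against Day: payoffs 7, 0, 9, 5, 2 → best response Dusk.
Species 1 against Dusk: payoffs 3, 0, 8, 1, 6 → best response Dusk.
Species 1 against Night: payoffs 2, 0, 4, 5, 9 → best response Mixed.
Species 2 against Dawn: payoffs 0, 4, 7, 1 → best response Dusk.
Species 2 against Day: payoffs 6, 9, 7, 2 → best response Day.
Species 2 against Dusk: payoffs 9, 3, 2, 1 → best response Dawn.
Species 2 against Night: payoffs 2, 5, 7, 1 → best response Dusk.
Species 2 against Mixed: payoffs 0, 2, 8, 7 → best response Dusk.
Mutual best responses: (Dusk, Dawn).

Pure NE: (Dusk, Dawn)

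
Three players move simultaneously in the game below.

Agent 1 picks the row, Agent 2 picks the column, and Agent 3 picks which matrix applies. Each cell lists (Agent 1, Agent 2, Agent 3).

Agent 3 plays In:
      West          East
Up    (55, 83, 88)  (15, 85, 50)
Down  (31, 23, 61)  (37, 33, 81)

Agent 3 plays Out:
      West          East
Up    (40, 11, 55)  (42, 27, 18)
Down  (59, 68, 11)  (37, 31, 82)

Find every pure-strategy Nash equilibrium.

For each strategy profile, look for a profitable unilateral deviation.
(Up, West, In): Agent 2 can switch to East (83 → 85). Not NE.
(Up, West, Out): Agent 1 can switch to Down (40 → 59). Not NE.
(Up, East, In): Agent 1 can switch to Down (15 → 37). Not NE.
(Up, East, Out): Agent 3 can switch to In (18 → 50). Not NE.
(Down, West, In): Agent 1 can switch to Up (31 → 55). Not NE.
(Down, West, Out): Agent 3 can switch to In (11 → 61). Not NE.
(Down, East, In): Agent 3 can switch to Out (81 → 82). Not NE.
(Down, East, Out): Agent 1 can switch to Up (37 → 42). Not NE.

This game has no pure Nash equilibrium.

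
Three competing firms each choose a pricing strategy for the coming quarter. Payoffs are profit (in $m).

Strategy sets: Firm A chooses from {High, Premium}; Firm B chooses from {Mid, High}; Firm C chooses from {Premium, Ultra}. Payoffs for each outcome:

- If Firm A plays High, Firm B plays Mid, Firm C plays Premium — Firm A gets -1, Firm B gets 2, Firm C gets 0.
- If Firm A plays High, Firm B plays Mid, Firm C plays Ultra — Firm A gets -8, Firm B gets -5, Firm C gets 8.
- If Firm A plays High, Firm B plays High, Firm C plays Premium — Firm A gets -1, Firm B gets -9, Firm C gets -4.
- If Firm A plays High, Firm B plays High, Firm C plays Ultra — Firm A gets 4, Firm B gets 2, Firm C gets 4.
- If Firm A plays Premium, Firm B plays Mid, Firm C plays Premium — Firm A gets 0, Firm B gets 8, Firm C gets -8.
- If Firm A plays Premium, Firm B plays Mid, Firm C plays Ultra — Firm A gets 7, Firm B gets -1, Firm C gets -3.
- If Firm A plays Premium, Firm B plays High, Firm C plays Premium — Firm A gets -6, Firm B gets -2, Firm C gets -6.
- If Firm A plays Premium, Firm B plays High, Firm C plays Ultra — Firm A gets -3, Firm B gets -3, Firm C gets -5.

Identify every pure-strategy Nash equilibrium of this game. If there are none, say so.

Firm A against (Mid, Premium): payoffs -1, 0 → best response Premium.
Firm A against (Mid, Ultra): payoffs -8, 7 → best response Premium.
Firm A against (High, Premium): payoffs -1, -6 → best response High.
Firm A against (High, Ultra): payoffs 4, -3 → best response High.
Firm B against (High, Premium): payoffs 2, -9 → best response Mid.
Firm B against (High, Ultra): payoffs -5, 2 → best response High.
Firm B against (Premium, Premium): payoffs 8, -2 → best response Mid.
Firm B against (Premium, Ultra): payoffs -1, -3 → best response Mid.
Firm C against (High, Mid): payoffs 0, 8 → best response Ultra.
Firm C against (High, High): payoffs -4, 4 → best response Ultra.
Firm C against (Premium, Mid): payoffs -8, -3 → best response Ultra.
Firm C against (Premium, High): payoffs -6, -5 → best response Ultra.
Mutual best responses: (High, High, Ultra); (Premium, Mid, Ultra).

The pure Nash equilibria are (High, High, Ultra), (Premium, Mid, Ultra).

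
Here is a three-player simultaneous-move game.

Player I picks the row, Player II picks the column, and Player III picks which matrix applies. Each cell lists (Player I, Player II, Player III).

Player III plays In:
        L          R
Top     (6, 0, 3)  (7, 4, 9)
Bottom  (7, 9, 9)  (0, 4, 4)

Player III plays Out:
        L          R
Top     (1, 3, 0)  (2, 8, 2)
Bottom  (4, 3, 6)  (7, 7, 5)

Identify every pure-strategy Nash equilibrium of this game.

For each player, find the best response to each opponent profile; mutual best responses are the pure NE.
Player I against (L, In): payoffs 6, 7 → best response Bottom.
Player I against (L, Out): payoffs 1, 4 → best response Bottom.
Player I against (R, In): payoffs 7, 0 → best response Top.
Player I against (R, Out): payoffs 2, 7 → best response Bottom.
Player II against (Top, In): payoffs 0, 4 → best response R.
Player II against (Top, Out): payoffs 3, 8 → best response R.
Player II against (Bottom, In): payoffs 9, 4 → best response L.
Player II against (Bottom, Out): payoffs 3, 7 → best response R.
Player III against (Top, L): payoffs 3, 0 → best response In.
Player III against (Top, R): payoffs 9, 2 → best response In.
Player III against (Bottom, L): payoffs 9, 6 → best response In.
Player III against (Bottom, R): payoffs 4, 5 → best response Out.
Mutual best responses: (Top, R, In); (Bottom, L, In); (Bottom, R, Out).

(Top, R, In) and (Bottom, L, In) and (Bottom, R, Out)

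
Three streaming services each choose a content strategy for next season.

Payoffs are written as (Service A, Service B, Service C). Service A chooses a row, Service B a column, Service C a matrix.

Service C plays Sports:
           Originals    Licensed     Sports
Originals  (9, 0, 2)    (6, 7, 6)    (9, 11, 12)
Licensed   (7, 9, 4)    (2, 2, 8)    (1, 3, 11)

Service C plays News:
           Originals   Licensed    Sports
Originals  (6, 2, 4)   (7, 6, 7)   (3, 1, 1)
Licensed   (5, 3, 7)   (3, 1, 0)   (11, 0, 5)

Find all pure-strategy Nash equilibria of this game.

The pure Nash equilibria are (Originals, Licensed, News); (Originals, Sports, Sports).

Service A against (Originals, Sports): payoffs 9, 7 → best response Originals.
Service A against (Originals, News): payoffs 6, 5 → best response Originals.
Service A against (Licensed, Sports): payoffs 6, 2 → best response Originals.
Service A against (Licensed, News): payoffs 7, 3 → best response Originals.
Service A against (Sports, Sports): payoffs 9, 1 → best response Originals.
Service A against (Sports, News): payoffs 3, 11 → best response Licensed.
Service B against (Originals, Sports): payoffs 0, 7, 11 → best response Sports.
Service B against (Originals, News): payoffs 2, 6, 1 → best response Licensed.
Service B against (Licensed, Sports): payoffs 9, 2, 3 → best response Originals.
Service B against (Licensed, News): payoffs 3, 1, 0 → best response Originals.
Service C against (Originals, Originals): payoffs 2, 4 → best response News.
Service C against (Originals, Licensed): payoffs 6, 7 → best response News.
Service C against (Originals, Sports): payoffs 12, 1 → best response Sports.
Service C against (Licensed, Originals): payoffs 4, 7 → best response News.
Service C against (Licensed, Licensed): payoffs 8, 0 → best response Sports.
Service C against (Licensed, Sports): payoffs 11, 5 → best response Sports.
Mutual best responses: (Originals, Licensed, News); (Originals, Sports, Sports).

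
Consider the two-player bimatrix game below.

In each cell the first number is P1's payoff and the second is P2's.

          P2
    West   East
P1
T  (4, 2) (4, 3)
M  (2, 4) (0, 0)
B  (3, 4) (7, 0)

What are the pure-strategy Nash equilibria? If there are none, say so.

(T, West): P2 can switch to East (2 → 3). Not NE.
(T, East): P1 can switch to B (4 → 7). Not NE.
(M, West): P1 can switch to T (2 → 4). Not NE.
(M, East): P1 can switch to T (0 → 4). Not NE.
(B, West): P1 can switch to T (3 → 4). Not NE.
(B, East): P2 can switch to West (0 → 4). Not NE.

This game has no pure Nash equilibrium.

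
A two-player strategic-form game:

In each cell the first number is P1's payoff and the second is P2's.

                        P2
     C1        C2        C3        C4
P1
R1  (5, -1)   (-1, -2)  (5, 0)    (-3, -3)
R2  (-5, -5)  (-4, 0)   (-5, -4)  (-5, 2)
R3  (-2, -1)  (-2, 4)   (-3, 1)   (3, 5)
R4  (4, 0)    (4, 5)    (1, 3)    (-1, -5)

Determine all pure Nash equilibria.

P1 against C1: payoffs 5, -5, -2, 4 → best response R1.
P1 against C2: payoffs -1, -4, -2, 4 → best response R4.
P1 against C3: payoffs 5, -5, -3, 1 → best response R1.
P1 against C4: payoffs -3, -5, 3, -1 → best response R3.
P2 against R1: payoffs -1, -2, 0, -3 → best response C3.
P2 against R2: payoffs -5, 0, -4, 2 → best response C4.
P2 against R3: payoffs -1, 4, 1, 5 → best response C4.
P2 against R4: payoffs 0, 5, 3, -5 → best response C2.
Mutual best responses: (R1, C3); (R3, C4); (R4, C2).

(R1, C3), (R3, C4), (R4, C2)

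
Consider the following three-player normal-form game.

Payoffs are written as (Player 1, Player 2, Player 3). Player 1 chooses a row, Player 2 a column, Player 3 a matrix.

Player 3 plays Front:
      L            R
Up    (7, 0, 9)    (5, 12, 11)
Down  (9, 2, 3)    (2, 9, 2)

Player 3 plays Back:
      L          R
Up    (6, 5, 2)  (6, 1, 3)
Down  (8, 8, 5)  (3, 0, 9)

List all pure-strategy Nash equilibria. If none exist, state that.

For each player, find the best response to each opponent profile; mutual best responses are the pure NE.
Player 1 against (L, Front): payoffs 7, 9 → best response Down.
Player 1 against (L, Back): payoffs 6, 8 → best response Down.
Player 1 against (R, Front): payoffs 5, 2 → best response Up.
Player 1 against (R, Back): payoffs 6, 3 → best response Up.
Player 2 against (Up, Front): payoffs 0, 12 → best response R.
Player 2 against (Up, Back): payoffs 5, 1 → best response L.
Player 2 against (Down, Front): payoffs 2, 9 → best response R.
Player 2 against (Down, Back): payoffs 8, 0 → best response L.
Player 3 against (Up, L): payoffs 9, 2 → best response Front.
Player 3 against (Up, R): payoffs 11, 3 → best response Front.
Player 3 against (Down, L): payoffs 3, 5 → best response Back.
Player 3 against (Down, R): payoffs 2, 9 → best response Back.
Mutual best responses: (Up, R, Front); (Down, L, Back).

Pure-strategy Nash equilibria: (Up, R, Front) and (Down, L, Back)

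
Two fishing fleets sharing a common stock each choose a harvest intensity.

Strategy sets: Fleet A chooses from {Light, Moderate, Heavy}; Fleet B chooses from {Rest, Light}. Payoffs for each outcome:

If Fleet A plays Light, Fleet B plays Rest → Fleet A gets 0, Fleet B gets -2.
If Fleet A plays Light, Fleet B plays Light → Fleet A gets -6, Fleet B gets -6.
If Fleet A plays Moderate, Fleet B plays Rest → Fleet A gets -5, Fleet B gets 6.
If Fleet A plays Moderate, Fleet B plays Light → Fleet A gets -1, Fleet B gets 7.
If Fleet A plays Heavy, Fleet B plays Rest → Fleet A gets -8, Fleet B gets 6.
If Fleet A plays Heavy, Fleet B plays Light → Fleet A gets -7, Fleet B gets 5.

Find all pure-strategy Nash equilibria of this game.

For each strategy profile, look for a profitable unilateral deviation.
(Light, Rest): Fleet A gets 0, best alternative -5; Fleet B gets -2, best alternative -6. No profitable deviation — NE.
(Light, Light): Fleet A can switch to Moderate (-6 → -1). Not NE.
(Moderate, Rest): Fleet A can switch to Light (-5 → 0). Not NE.
(Moderate, Light): Fleet A gets -1, best alternative -6; Fleet B gets 7, best alternative 6. No profitable deviation — NE.
(Heavy, Rest): Fleet A can switch to Light (-8 → 0). Not NE.
(Heavy, Light): Fleet A can switch to Light (-7 → -6). Not NE.

The pure Nash equilibria are (Light, Rest); (Moderate, Light).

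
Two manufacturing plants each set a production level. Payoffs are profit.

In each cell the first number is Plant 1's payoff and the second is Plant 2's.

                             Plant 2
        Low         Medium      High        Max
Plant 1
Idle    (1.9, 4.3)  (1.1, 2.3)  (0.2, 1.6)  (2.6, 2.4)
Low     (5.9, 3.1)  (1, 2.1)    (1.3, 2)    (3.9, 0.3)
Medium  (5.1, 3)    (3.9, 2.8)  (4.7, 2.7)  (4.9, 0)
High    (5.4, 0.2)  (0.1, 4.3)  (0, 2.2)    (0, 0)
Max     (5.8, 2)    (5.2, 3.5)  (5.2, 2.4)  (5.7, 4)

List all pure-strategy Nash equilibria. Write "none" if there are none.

The pure Nash equilibria are (Low, Low), (Max, Max).

Check each profile: it is a Nash equilibrium iff no player can strictly gain by switching unilaterally.
(Idle, Low): Plant 1 can switch to Low (1.9 → 5.9). Not NE.
(Idle, Medium): Plant 1 can switch to Medium (1.1 → 3.9). Not NE.
(Idle, High): Plant 1 can switch to Low (0.2 → 1.3). Not NE.
(Idle, Max): Plant 1 can switch to Low (2.6 → 3.9). Not NE.
(Low, Low): Plant 1 gets 5.9, best alternative 5.8; Plant 2 gets 3.1, best alternative 2.1. No profitable deviation — NE.
(Low, Medium): Plant 1 can switch to Idle (1 → 1.1). Not NE.
(Low, High): Plant 1 can switch to Medium (1.3 → 4.7). Not NE.
(Low, Max): Plant 1 can switch to Medium (3.9 → 4.9). Not NE.
(Medium, Low): Plant 1 can switch to Low (5.1 → 5.9). Not NE.
(Medium, Medium): Plant 1 can switch to Max (3.9 → 5.2). Not NE.
(Medium, High): Plant 1 can switch to Max (4.7 → 5.2). Not NE.
(Max, Max): Plant 1 gets 5.7, best alternative 4.9; Plant 2 gets 4, best alternative 3.5. No profitable deviation — NE.
(The remaining 8 profiles each have a profitable deviation by the same check.)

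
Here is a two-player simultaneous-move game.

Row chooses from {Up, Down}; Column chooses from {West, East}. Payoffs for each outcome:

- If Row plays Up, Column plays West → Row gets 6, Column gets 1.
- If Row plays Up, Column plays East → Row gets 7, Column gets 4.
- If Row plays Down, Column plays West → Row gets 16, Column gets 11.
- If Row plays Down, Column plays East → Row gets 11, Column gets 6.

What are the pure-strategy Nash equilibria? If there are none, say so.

(Up, West): Row can switch to Down (6 → 16). Not NE.
(Up, East): Row can switch to Down (7 → 11). Not NE.
(Down, West): Row gets 16, best alternative 6; Column gets 11, best alternative 6. No profitable deviation — NE.
(Down, East): Column can switch to West (6 → 11). Not NE.

Pure NE: (Down, West)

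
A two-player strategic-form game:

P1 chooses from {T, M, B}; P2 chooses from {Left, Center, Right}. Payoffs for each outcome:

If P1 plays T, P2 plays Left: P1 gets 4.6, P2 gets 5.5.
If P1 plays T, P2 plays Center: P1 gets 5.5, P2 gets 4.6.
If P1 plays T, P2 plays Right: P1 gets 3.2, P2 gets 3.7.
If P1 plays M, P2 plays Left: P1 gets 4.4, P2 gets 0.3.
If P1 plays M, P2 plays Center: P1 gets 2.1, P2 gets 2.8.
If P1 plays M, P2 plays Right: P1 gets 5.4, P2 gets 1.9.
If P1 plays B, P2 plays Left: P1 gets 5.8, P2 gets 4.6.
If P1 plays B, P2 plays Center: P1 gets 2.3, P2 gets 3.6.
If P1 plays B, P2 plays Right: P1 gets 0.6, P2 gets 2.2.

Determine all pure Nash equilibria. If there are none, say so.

(T, Left): P1 can switch to B (4.6 → 5.8). Not NE.
(T, Center): P2 can switch to Left (4.6 → 5.5). Not NE.
(T, Right): P1 can switch to M (3.2 → 5.4). Not NE.
(M, Left): P1 can switch to T (4.4 → 4.6). Not NE.
(M, Center): P1 can switch to T (2.1 → 5.5). Not NE.
(M, Right): P2 can switch to Center (1.9 → 2.8). Not NE.
(B, Left): P1 gets 5.8, best alternative 4.6; P2 gets 4.6, best alternative 3.6. No profitable deviation — NE.
(The remaining 2 profiles each have a profitable deviation by the same check.)

(B, Left)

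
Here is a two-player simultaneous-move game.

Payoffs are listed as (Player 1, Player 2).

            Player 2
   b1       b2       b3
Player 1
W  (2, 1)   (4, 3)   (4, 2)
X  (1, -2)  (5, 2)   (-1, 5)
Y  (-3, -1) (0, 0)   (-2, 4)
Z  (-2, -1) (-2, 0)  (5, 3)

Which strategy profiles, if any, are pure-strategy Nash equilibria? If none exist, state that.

Player 1 against b1: payoffs 2, 1, -3, -2 → best response W.
Player 1 against b2: payoffs 4, 5, 0, -2 → best response X.
Player 1 against b3: payoffs 4, -1, -2, 5 → best response Z.
Player 2 against W: payoffs 1, 3, 2 → best response b2.
Player 2 against X: payoffs -2, 2, 5 → best response b3.
Player 2 against Y: payoffs -1, 0, 4 → best response b3.
Player 2 against Z: payoffs -1, 0, 3 → best response b3.
Mutual best responses: (Z, b3).

The unique pure-strategy Nash equilibrium is (Z, b3).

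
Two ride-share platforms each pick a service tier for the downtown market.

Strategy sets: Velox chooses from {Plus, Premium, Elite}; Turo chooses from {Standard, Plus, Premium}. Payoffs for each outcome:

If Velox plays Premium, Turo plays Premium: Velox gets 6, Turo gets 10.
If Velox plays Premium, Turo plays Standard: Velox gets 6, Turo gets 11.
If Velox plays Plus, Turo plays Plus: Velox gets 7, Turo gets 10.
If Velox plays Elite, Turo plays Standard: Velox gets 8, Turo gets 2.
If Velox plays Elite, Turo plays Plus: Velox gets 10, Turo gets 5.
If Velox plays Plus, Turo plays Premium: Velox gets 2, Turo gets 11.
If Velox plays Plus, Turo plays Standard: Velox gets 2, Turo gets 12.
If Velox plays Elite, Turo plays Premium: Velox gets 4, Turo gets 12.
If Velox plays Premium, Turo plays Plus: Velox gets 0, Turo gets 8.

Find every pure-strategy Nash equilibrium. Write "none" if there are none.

This game has no pure Nash equilibrium.

Velox against Standard: payoffs 2, 6, 8 → best response Elite.
Velox against Plus: payoffs 7, 0, 10 → best response Elite.
Velox against Premium: payoffs 2, 6, 4 → best response Premium.
Turo against Plus: payoffs 12, 10, 11 → best response Standard.
Turo against Premium: payoffs 11, 8, 10 → best response Standard.
Turo against Elite: payoffs 2, 5, 12 → best response Premium.
No profile is a mutual best response for all players.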